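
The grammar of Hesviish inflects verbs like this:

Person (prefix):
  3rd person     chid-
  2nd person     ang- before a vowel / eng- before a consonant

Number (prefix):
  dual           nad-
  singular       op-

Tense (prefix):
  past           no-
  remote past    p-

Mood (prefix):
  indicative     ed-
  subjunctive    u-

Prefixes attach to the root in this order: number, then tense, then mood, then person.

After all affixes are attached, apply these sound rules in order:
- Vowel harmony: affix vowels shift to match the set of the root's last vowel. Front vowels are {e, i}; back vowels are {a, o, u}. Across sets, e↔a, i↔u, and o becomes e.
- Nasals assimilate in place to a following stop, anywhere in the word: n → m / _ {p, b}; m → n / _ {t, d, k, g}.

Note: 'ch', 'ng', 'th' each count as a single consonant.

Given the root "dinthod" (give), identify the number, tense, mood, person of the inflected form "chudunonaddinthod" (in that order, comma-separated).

Segment: chid-u-no-nad-dinthod.
number: nad- → dual.
tense: no- → past.
mood: u- → subjunctive.
person: chid- → 3rd person.

dual, past, subjunctive, 3rd person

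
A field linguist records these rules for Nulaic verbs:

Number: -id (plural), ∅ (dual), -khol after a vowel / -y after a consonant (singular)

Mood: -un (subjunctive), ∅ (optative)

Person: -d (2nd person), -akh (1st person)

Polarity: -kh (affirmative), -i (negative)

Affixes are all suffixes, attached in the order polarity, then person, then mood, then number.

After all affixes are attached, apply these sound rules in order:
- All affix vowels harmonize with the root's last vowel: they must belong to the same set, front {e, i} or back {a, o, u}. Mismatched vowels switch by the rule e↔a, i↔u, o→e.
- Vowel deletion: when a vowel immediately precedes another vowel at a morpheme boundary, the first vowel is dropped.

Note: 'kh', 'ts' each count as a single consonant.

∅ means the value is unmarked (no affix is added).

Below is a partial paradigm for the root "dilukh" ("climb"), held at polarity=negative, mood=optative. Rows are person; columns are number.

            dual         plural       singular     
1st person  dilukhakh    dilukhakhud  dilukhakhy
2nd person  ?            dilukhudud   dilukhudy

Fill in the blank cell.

dilukhud

Attach polarity negative -i → dilukhi.
Attach person 2nd person -d → dilukhid.
mood = optative: zero marking, form stays dilukhid.
number = dual: zero marking, form stays dilukhid.
Apply vowel harmony: dilukhid → dilukhud.
Vowel deletion: no change.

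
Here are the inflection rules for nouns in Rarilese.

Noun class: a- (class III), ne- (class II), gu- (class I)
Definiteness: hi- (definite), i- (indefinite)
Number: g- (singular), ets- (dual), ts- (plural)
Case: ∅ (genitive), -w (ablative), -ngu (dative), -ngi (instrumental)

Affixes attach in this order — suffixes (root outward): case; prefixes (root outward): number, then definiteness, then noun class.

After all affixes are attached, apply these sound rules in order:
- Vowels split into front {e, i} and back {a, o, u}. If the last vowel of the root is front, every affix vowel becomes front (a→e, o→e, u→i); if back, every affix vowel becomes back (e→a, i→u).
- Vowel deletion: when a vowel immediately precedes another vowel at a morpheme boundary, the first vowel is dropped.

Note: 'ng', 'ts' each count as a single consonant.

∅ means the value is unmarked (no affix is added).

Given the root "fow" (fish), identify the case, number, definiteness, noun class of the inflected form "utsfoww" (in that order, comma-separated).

ablative, plural, indefinite, class III

Segment: a-i-ts-fow-w.
case: -w → ablative.
number: ts- → plural.
definiteness: i- → indefinite.
noun class: a- → class III.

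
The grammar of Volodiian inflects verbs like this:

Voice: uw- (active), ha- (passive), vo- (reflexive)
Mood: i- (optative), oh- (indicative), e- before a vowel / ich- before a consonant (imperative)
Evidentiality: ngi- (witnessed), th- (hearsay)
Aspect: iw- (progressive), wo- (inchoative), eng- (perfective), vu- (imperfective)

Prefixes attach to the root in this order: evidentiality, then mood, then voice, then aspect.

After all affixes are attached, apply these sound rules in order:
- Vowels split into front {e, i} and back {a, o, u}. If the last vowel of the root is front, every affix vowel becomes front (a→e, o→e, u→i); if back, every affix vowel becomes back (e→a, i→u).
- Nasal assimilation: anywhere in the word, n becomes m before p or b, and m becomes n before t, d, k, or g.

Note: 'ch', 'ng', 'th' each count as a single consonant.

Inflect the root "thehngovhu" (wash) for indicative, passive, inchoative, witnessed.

Attach evidentiality witnessed ngi- → ngithehngovhu.
Attach mood indicative oh- → ohngithehngovhu.
Attach voice passive ha- → haohngithehngovhu.
Attach aspect inchoative wo- → wohaohngithehngovhu.
Apply vowel harmony: wohaohngithehngovhu → wohaohnguthehngovhu.
Nasal assimilation: no change.

wohaohnguthehngovhu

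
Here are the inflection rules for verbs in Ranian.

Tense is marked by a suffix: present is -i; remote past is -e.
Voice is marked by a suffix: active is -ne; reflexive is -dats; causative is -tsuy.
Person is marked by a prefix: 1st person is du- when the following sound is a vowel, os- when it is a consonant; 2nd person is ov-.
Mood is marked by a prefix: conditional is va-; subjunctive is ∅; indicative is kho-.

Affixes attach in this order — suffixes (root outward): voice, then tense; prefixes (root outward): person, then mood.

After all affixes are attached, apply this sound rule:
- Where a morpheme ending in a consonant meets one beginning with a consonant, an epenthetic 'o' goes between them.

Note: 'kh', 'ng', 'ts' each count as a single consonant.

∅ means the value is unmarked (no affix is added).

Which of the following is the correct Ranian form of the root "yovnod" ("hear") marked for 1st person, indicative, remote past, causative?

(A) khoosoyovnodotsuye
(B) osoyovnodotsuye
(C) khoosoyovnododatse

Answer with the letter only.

Attach person 1st person os- (before consonant 'y') → osyovnod.
Attach voice causative -tsuy → osyovnodtsuy.
Attach tense remote past -e → osyovnodtsuye.
Attach mood indicative kho- → khoosyovnodtsuye.
Apply epenthesis: khoosyovnodtsuye → khoosoyovnodotsuye.
So the correct form is khoosoyovnodotsuye, option (A).
(B) osoyovnodotsuye is wrong: it uses subjunctive instead of indicative for mood.
(C) khoosoyovnododatse is wrong: it uses reflexive instead of causative for voice.

A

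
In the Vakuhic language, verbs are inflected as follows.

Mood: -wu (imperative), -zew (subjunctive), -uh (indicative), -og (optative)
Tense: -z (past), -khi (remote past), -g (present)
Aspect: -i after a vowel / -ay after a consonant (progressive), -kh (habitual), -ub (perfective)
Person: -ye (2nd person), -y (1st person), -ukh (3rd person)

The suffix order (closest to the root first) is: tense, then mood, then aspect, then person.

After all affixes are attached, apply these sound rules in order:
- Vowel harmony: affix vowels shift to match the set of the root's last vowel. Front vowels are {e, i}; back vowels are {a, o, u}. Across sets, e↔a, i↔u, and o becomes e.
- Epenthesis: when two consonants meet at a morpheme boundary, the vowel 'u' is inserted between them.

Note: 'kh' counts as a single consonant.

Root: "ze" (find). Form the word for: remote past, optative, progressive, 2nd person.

Attach tense remote past -khi → zekhi.
Attach mood optative -og → zekhiog.
Attach aspect progressive -ay (after consonant 'g') → zekhiogay.
Attach person 2nd person -ye → zekhiogayye.
Apply vowel harmony: zekhiogayye → zekhiegeyye.
Apply epenthesis: zekhiegeyye → zekhiegeyuye.

zekhiegeyuye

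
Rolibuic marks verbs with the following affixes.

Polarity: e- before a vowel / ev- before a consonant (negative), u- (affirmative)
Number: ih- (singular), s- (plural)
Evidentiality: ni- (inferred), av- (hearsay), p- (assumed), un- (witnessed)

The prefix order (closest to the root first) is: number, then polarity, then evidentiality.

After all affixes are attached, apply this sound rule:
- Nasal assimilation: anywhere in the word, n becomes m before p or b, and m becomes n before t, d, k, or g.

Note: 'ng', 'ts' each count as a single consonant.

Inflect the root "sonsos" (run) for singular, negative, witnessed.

Attach number singular ih- → ihsonsos.
Attach polarity negative e- (before vowel 'i') → eihsonsos.
Attach evidentiality witnessed un- → uneihsonsos.
Nasal assimilation: no change.

uneihsonsos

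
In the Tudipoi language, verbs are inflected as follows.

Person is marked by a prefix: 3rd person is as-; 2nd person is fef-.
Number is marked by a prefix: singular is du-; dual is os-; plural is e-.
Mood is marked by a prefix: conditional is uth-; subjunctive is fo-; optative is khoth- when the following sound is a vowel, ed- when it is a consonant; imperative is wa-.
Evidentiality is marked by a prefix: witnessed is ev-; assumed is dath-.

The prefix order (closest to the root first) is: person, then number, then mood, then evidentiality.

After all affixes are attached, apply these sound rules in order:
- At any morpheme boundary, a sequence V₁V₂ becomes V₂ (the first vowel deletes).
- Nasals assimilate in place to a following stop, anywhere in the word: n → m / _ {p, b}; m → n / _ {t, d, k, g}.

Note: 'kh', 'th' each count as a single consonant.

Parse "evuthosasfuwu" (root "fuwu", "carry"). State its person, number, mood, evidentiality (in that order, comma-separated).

3rd person, dual, conditional, witnessed

Segment: ev-uth-os-as-fuwu.
person: as- → 3rd person.
number: os- → dual.
mood: uth- → conditional.
evidentiality: ev- → witnessed.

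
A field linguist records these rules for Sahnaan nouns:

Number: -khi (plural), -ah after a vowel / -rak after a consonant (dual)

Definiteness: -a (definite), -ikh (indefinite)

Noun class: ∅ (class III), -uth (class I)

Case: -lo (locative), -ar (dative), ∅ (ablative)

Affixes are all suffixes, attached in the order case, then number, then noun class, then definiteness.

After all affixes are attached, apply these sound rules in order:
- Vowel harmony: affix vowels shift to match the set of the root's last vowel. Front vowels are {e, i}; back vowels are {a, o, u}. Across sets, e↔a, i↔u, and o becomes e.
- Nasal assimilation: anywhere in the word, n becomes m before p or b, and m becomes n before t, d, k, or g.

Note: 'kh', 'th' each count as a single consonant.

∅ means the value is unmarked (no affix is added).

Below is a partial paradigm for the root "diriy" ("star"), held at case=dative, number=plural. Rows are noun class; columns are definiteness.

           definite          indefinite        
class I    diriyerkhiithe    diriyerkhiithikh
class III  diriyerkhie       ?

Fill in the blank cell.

Attach case dative -ar → diriyar.
Attach number plural -khi → diriyarkhi.
noun class = class III: zero marking, form stays diriyarkhi.
Attach definiteness indefinite -ikh → diriyarkhiikh.
Apply vowel harmony: diriyarkhiikh → diriyerkhiikh.
Nasal assimilation: no change.

diriyerkhiikh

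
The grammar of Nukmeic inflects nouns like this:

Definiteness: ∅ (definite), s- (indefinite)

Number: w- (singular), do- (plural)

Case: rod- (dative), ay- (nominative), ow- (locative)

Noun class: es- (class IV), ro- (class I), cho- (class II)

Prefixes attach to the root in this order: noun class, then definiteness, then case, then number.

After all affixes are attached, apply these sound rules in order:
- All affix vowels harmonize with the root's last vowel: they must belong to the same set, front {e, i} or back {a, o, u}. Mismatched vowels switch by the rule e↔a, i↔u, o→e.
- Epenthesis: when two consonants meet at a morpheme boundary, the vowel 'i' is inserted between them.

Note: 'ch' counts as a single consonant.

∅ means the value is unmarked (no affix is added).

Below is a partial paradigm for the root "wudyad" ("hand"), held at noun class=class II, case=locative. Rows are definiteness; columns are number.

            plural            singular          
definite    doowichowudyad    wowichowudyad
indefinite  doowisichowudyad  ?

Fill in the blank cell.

Attach noun class class II cho- → chowudyad.
Attach definiteness indefinite s- → schowudyad.
Attach case locative ow- → owschowudyad.
Attach number singular w- → wowschowudyad.
Vowel harmony: no change.
Apply epenthesis: wowschowudyad → wowisichowudyad.

wowisichowudyad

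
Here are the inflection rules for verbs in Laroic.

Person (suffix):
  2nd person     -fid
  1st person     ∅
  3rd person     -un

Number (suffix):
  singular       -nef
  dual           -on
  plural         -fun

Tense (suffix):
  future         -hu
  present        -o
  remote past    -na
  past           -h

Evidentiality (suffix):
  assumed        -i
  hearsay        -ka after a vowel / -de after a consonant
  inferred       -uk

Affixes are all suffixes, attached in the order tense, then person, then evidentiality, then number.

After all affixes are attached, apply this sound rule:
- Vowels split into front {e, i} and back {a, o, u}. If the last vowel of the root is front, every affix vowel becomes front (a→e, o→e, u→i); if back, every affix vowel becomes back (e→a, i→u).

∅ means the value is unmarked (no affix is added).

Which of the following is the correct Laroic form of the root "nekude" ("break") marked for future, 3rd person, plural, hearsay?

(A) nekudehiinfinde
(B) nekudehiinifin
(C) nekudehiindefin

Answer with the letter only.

C

Attach tense future -hu → nekudehu.
Attach person 3rd person -un → nekudehuun.
Attach evidentiality hearsay -de (after consonant 'n') → nekudehuunde.
Attach number plural -fun → nekudehuundefun.
Apply vowel harmony: nekudehuundefun → nekudehiindefin.
So the correct form is nekudehiindefin, option (C).
(A) nekudehiinfinde is wrong: it has the affixes in the wrong order.
(B) nekudehiinifin is wrong: it uses assumed instead of hearsay for evidentiality.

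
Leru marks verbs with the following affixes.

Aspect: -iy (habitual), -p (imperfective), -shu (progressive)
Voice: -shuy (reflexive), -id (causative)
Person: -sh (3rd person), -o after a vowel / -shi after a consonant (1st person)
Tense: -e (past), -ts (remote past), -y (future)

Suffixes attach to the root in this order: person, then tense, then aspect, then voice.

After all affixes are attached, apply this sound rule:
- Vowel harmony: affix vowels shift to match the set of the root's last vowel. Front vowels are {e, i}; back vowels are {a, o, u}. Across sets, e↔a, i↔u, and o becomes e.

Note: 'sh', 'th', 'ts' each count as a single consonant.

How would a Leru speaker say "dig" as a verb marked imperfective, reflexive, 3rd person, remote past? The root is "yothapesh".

Attach person 3rd person -sh → yothapeshsh.
Attach tense remote past -ts → yothapeshshts.
Attach aspect imperfective -p → yothapeshshtsp.
Attach voice reflexive -shuy → yothapeshshtspshuy.
Apply vowel harmony: yothapeshshtspshuy → yothapeshshtspshiy.

yothapeshshtspshiy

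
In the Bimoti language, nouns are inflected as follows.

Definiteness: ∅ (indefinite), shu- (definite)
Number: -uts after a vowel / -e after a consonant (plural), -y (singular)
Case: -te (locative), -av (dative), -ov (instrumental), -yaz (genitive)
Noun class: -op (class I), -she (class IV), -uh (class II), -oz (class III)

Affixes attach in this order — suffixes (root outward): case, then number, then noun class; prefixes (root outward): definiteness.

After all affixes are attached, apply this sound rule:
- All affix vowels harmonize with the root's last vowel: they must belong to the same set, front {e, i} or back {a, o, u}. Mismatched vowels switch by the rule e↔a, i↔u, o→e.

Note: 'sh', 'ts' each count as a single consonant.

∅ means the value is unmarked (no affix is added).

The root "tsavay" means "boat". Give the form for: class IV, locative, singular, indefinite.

Attach case locative -te → tsavayte.
Attach number singular -y → tsavaytey.
definiteness = indefinite: zero marking, form stays tsavaytey.
Attach noun class class IV -she → tsavayteyshe.
Apply vowel harmony: tsavayteyshe → tsavaytaysha.

tsavaytaysha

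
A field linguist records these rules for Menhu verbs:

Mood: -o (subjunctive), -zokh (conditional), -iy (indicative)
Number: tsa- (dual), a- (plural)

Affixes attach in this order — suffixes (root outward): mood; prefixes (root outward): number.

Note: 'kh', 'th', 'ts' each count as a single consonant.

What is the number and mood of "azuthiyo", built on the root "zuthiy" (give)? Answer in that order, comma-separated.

plural, subjunctive

Segment: a-zuthiy-o.
number: a- → plural.
mood: -o → subjunctive.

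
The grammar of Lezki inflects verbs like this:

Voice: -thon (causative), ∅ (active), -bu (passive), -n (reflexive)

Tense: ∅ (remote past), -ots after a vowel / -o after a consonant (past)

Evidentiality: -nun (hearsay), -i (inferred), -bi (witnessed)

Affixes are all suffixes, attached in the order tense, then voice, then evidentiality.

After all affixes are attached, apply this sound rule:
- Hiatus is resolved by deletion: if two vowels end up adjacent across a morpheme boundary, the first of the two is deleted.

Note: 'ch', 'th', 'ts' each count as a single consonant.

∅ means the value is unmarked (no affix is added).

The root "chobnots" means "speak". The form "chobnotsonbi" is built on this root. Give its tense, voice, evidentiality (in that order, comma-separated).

Segment: chobnots-o-n-bi.
tense: -ots/o → past.
voice: -n → reflexive.
evidentiality: -bi → witnessed.

past, reflexive, witnessed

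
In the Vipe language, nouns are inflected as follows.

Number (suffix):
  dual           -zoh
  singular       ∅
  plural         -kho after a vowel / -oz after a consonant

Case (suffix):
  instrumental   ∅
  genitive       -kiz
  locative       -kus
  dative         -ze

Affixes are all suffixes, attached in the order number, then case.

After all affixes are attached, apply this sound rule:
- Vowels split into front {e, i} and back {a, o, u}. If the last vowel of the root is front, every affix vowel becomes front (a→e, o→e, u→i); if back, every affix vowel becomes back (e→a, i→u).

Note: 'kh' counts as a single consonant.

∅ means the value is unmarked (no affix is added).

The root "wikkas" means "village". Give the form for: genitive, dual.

Attach number dual -zoh → wikkaszoh.
Attach case genitive -kiz → wikkaszohkiz.
Apply vowel harmony: wikkaszohkiz → wikkaszohkuz.

wikkaszohkuz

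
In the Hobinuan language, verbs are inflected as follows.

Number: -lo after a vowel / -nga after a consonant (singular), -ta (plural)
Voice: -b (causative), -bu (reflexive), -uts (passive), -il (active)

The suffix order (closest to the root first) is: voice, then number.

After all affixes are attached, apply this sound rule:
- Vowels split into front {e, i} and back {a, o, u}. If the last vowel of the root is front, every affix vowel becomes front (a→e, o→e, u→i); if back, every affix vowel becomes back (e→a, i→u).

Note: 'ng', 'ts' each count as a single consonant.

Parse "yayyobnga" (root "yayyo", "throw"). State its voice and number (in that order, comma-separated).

causative, singular

Segment: yayyo-b-nga.
voice: -b → causative.
number: -lo/nga → singular.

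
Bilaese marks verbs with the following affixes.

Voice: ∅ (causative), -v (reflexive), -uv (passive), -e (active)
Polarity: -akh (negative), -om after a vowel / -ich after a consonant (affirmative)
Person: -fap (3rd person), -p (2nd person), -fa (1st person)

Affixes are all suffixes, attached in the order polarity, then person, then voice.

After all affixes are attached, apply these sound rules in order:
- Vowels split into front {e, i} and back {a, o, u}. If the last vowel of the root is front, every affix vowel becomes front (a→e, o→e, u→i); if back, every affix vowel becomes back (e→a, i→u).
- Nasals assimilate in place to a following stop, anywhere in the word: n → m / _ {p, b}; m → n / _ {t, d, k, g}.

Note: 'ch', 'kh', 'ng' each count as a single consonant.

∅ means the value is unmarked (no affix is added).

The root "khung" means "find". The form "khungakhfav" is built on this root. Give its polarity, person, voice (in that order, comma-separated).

Segment: khung-akh-fa-v.
polarity: -akh → negative.
person: -fa → 1st person.
voice: -v → reflexive.

negative, 1st person, reflexive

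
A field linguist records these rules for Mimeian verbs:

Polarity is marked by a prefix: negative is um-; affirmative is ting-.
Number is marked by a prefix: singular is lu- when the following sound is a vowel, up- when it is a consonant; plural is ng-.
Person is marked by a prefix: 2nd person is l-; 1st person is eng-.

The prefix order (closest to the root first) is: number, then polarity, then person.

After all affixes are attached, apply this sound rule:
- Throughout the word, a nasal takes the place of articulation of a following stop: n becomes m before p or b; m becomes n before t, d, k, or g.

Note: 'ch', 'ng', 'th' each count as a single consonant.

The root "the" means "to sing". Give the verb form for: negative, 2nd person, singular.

Attach number singular up- (before consonant 'th') → upthe.
Attach polarity negative um- → umupthe.
Attach person 2nd person l- → lumupthe.
Nasal assimilation: no change.

lumupthe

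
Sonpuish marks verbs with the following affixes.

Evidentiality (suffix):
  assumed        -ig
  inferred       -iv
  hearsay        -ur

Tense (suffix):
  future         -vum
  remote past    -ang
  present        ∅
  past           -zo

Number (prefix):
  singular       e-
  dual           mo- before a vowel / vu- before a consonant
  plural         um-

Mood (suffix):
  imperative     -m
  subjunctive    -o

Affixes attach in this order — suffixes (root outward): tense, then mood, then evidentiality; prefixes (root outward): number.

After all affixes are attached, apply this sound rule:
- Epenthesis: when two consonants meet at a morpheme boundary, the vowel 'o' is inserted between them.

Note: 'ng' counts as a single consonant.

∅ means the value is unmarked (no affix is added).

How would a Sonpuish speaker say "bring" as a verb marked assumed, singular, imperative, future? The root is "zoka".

ezokavumomig

Attach tense future -vum → zokavum.
Attach mood imperative -m → zokavumm.
Attach evidentiality assumed -ig → zokavummig.
Attach number singular e- → ezokavummig.
Apply epenthesis: ezokavummig → ezokavumomig.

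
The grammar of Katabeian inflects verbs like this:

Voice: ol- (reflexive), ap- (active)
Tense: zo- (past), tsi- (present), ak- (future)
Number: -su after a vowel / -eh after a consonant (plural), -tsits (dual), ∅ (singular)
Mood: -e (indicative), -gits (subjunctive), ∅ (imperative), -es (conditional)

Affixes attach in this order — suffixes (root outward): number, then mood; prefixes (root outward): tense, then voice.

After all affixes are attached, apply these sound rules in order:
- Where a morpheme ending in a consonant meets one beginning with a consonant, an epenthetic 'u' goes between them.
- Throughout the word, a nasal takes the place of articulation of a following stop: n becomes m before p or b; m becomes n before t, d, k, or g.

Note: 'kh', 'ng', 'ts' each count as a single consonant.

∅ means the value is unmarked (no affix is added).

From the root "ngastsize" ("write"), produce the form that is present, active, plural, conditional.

aputsingastsizesues

Attach tense present tsi- → tsingastsize.
Attach number plural -su (after vowel 'e') → tsingastsizesu.
Attach voice active ap- → aptsingastsizesu.
Attach mood conditional -es → aptsingastsizesues.
Apply epenthesis: aptsingastsizesues → aputsingastsizesues.
Nasal assimilation: no change.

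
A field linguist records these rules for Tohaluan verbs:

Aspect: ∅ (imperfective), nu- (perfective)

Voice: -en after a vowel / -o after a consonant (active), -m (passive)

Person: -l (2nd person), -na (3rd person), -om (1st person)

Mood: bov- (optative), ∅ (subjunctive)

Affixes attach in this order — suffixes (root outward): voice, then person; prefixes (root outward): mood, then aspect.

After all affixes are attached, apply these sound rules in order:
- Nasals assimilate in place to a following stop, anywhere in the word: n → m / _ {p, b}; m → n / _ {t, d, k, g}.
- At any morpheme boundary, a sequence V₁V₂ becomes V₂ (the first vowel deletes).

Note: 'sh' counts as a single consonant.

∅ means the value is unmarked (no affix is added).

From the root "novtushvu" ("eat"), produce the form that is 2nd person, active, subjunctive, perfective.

mood = subjunctive: zero marking, form stays novtushvu.
Attach aspect perfective nu- → nunovtushvu.
Attach voice active -en (after vowel 'u') → nunovtushvuen.
Attach person 2nd person -l → nunovtushvuenl.
Nasal assimilation: no change.
Apply vowel deletion: nunovtushvuenl → nunovtushvenl.

nunovtushvenl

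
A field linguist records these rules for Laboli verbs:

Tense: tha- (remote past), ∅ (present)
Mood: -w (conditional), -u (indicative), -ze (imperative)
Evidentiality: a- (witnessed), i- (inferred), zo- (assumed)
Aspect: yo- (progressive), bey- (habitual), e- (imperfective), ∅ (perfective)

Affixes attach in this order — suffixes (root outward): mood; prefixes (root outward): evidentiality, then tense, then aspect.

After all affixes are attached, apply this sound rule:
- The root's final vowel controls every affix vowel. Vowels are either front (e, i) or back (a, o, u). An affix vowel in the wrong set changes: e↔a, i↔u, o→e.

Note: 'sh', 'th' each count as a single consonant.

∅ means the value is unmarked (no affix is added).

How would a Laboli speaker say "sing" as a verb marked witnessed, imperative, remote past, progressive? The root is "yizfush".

yothaayizfushza

Attach evidentiality witnessed a- → ayizfush.
Attach tense remote past tha- → thaayizfush.
Attach mood imperative -ze → thaayizfushze.
Attach aspect progressive yo- → yothaayizfushze.
Apply vowel harmony: yothaayizfushze → yothaayizfushza.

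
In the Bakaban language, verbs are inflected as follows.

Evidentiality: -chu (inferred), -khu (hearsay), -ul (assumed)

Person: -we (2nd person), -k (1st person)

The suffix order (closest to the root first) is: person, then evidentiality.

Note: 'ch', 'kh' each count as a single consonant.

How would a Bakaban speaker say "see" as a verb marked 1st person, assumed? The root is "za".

zakul

Attach person 1st person -k → zak.
Attach evidentiality assumed -ul → zakul.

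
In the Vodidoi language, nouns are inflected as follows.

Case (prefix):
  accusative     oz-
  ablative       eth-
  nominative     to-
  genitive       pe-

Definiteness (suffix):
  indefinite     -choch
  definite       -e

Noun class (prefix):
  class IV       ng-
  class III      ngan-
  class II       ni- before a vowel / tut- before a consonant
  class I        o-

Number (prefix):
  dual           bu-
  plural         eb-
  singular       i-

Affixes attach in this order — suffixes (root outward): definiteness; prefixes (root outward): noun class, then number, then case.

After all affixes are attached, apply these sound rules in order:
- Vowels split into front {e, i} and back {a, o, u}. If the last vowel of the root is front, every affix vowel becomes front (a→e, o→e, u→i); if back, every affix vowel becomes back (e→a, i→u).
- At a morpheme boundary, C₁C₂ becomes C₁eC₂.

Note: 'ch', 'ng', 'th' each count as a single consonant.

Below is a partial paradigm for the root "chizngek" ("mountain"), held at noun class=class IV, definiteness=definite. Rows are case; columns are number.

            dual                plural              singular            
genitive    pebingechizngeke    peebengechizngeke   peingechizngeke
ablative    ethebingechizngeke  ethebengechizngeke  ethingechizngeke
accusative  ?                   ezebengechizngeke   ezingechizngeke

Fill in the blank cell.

ezebingechizngeke

Attach noun class class IV ng- → ngchizngek.
Attach number dual bu- → bungchizngek.
Attach definiteness definite -e → bungchizngeke.
Attach case accusative oz- → ozbungchizngeke.
Apply vowel harmony: ozbungchizngeke → ezbingchizngeke.
Apply epenthesis: ezbingchizngeke → ezebingechizngeke.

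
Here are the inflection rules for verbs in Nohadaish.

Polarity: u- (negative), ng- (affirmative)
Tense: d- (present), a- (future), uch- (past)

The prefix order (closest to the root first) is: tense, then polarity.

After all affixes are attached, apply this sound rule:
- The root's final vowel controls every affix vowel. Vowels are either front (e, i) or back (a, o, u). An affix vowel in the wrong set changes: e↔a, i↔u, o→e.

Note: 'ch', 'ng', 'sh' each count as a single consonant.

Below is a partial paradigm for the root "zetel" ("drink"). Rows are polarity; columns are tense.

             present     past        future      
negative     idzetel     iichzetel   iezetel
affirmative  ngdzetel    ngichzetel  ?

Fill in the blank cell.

Attach tense future a- → azetel.
Attach polarity affirmative ng- → ngazetel.
Apply vowel harmony: ngazetel → ngezetel.

ngezetel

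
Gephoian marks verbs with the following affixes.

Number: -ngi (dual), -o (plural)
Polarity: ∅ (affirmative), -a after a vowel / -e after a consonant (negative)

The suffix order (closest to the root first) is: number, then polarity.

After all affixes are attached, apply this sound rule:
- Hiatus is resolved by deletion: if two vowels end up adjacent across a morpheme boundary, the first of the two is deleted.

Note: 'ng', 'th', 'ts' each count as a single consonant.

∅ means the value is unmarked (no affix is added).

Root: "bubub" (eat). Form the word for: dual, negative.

Attach number dual -ngi → bububngi.
Attach polarity negative -a (after vowel 'i') → bububngia.
Apply vowel deletion: bububngia → bububnga.

bububnga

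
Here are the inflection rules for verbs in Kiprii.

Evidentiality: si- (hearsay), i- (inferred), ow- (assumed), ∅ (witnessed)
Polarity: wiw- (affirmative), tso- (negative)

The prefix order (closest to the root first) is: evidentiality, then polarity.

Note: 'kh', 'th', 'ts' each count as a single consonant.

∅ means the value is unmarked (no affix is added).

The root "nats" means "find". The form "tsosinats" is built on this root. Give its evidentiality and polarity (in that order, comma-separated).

hearsay, negative

Segment: tso-si-nats.
evidentiality: si- → hearsay.
polarity: tso- → negative.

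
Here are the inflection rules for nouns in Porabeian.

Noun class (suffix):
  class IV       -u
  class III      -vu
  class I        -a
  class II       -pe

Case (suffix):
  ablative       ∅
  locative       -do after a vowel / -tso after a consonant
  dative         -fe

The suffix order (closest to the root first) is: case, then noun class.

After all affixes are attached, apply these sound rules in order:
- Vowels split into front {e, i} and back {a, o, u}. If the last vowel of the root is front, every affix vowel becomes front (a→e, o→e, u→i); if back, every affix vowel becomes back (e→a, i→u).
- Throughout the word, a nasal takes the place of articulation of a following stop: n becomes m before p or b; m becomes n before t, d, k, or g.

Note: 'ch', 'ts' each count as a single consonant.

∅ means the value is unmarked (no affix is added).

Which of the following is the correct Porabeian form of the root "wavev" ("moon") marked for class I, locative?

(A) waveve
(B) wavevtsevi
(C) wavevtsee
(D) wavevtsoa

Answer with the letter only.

C

Attach case locative -tso (after consonant 'v') → wavevtso.
Attach noun class class I -a → wavevtsoa.
Apply vowel harmony: wavevtsoa → wavevtsee.
Nasal assimilation: no change.
So the correct form is wavevtsee, option (C).
(B) wavevtsevi is wrong: it uses class III instead of class I for noun class.
(D) wavevtsoa is wrong: it fails to apply the sound rule(s).
(A) waveve is wrong: it uses ablative instead of locative for case.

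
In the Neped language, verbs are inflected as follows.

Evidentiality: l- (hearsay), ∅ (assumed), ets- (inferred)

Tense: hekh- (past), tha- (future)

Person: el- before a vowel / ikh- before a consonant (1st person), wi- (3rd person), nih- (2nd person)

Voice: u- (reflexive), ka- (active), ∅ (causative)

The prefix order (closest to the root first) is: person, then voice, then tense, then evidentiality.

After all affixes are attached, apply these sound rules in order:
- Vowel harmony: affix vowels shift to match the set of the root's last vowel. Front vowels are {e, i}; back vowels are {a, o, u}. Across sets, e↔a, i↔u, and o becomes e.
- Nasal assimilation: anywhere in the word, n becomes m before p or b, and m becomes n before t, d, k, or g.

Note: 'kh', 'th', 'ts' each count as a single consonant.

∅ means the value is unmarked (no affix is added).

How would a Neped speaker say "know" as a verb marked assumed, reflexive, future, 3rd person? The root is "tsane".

theiwitsane

Attach person 3rd person wi- → witsane.
Attach voice reflexive u- → uwitsane.
Attach tense future tha- → thauwitsane.
evidentiality = assumed: zero marking, form stays thauwitsane.
Apply vowel harmony: thauwitsane → theiwitsane.
Nasal assimilation: no change.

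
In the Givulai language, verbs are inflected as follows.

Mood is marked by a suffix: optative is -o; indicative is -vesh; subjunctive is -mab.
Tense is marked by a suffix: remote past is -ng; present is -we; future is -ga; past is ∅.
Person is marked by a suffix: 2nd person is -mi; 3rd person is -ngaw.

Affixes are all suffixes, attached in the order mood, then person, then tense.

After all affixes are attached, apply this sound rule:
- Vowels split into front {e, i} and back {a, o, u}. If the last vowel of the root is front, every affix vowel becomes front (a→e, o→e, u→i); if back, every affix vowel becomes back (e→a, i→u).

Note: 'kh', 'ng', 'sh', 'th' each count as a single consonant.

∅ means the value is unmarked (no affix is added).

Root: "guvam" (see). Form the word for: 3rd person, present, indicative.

guvamvashngawwa

Attach mood indicative -vesh → guvamvesh.
Attach person 3rd person -ngaw → guvamveshngaw.
Attach tense present -we → guvamveshngawwe.
Apply vowel harmony: guvamveshngawwe → guvamvashngawwa.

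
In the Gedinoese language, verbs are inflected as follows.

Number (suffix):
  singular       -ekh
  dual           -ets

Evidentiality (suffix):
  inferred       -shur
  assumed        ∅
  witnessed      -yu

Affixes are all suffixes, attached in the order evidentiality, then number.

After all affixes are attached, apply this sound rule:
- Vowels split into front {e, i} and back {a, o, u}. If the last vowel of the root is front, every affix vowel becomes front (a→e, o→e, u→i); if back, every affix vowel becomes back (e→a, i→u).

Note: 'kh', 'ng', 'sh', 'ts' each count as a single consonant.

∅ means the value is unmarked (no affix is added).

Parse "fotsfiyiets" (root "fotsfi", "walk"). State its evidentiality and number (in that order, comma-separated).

witnessed, dual

Segment: fotsfi-yu-ets.
evidentiality: -yu → witnessed.
number: -ets → dual.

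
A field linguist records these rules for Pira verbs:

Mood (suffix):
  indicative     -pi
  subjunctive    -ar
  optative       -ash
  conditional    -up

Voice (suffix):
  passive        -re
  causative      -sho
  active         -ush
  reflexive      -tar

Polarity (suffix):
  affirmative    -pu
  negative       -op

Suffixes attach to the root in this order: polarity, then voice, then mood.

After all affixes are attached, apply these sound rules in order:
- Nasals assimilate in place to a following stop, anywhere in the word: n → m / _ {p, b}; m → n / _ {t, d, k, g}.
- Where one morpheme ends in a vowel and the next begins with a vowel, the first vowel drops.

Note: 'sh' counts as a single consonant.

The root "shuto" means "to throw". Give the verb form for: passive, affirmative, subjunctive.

Attach polarity affirmative -pu → shutopu.
Attach voice passive -re → shutopure.
Attach mood subjunctive -ar → shutopurear.
Nasal assimilation: no change.
Apply vowel deletion: shutopurear → shutopurar.

shutopurar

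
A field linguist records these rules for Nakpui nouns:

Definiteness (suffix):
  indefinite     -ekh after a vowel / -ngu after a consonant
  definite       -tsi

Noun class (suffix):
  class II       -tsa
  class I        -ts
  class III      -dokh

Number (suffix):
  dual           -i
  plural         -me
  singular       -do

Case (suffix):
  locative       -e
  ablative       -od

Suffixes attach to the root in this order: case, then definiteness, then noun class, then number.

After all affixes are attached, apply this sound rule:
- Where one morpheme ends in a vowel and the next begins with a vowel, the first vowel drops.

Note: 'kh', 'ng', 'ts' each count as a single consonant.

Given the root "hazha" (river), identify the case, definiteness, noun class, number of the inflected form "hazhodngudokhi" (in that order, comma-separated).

ablative, indefinite, class III, dual

Segment: hazha-od-ngu-dokh-i.
case: -od → ablative.
definiteness: -ekh/ngu → indefinite.
noun class: -dokh → class III.
number: -i → dual.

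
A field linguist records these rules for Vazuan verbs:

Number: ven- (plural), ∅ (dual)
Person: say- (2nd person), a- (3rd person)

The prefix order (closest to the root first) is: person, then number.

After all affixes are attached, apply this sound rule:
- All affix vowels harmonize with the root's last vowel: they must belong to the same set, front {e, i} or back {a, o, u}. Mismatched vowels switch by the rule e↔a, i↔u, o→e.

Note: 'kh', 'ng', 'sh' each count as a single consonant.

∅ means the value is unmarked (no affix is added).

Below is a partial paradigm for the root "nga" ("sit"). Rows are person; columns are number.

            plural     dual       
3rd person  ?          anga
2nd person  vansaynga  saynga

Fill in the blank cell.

vananga

Attach person 3rd person a- → anga.
Attach number plural ven- → venanga.
Apply vowel harmony: venanga → vananga.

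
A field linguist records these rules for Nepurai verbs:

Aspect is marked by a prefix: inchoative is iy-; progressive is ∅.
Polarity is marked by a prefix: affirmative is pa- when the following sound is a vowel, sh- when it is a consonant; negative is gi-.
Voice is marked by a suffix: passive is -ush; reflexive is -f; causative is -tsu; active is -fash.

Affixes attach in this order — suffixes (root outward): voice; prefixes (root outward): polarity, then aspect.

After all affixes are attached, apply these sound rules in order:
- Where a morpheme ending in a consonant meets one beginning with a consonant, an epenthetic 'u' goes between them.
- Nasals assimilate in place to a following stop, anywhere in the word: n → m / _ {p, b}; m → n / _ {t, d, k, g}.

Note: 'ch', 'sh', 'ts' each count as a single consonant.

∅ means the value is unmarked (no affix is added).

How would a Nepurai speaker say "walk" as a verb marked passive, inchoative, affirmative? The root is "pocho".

iyushupochoush

Attach polarity affirmative sh- (before consonant 'p') → shpocho.
Attach voice passive -ush → shpochoush.
Attach aspect inchoative iy- → iyshpochoush.
Apply epenthesis: iyshpochoush → iyushupochoush.
Nasal assimilation: no change.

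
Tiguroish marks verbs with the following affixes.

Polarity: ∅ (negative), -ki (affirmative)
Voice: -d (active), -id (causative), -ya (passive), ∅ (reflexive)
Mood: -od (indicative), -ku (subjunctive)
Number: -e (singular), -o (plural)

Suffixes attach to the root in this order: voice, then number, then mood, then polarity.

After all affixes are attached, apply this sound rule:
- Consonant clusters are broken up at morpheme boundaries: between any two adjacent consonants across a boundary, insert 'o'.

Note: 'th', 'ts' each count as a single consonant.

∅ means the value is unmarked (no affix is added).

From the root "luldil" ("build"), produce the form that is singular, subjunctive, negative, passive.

Attach voice passive -ya → luldilya.
Attach number singular -e → luldilyae.
Attach mood subjunctive -ku → luldilyaeku.
polarity = negative: zero marking, form stays luldilyaeku.
Apply epenthesis: luldilyaeku → luldiloyaeku.

luldiloyaeku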